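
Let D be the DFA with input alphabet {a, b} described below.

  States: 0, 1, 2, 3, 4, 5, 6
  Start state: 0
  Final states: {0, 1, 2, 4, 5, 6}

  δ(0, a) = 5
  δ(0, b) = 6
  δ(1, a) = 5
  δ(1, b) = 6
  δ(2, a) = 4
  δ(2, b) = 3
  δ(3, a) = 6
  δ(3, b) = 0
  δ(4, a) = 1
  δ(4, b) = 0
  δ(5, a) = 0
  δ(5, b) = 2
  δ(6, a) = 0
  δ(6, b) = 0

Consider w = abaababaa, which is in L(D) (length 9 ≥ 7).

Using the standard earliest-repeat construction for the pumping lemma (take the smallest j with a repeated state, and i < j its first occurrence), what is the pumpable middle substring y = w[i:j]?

State sequence: 0 -a-> 5 -b-> 2 -a-> 4 -a-> 1 -b-> 6 -a-> 0 -b-> 6 -a-> 0 -a-> 5
First repeat at step 6: 0 was already visited.

So i = 0, j = 6, giving x = w[0:0] = ε, y = w[0:6] = abaaba, z = w[6:9] = baa.
Check: |xy| = 6 ≤ 7 and |y| = 6 ≥ 1. Reading y takes D from 0 back to 0, so every xyⁱz is accepted.
The DFA has 7 states, so the proof of the pumping lemma guarantees a repeated state among the first 7+1 visited; the segment between the two visits is the pumpable y.

abaaba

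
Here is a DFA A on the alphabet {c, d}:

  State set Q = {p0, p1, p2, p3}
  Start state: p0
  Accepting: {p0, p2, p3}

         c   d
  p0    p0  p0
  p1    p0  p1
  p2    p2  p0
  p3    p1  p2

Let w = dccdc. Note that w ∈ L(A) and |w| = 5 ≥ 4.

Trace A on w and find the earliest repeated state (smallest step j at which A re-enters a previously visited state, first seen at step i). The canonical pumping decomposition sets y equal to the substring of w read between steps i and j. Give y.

d

State sequence: p0 -d-> p0 -c-> p0 -c-> p0 -d-> p0 -c-> p0
First repeat at step 1: p0 was already visited.

So i = 0, j = 1, giving x = w[0:0] = ε, y = w[0:1] = d, z = w[1:5] = ccdc.
Check: |xy| = 1 ≤ 4 and |y| = 1 ≥ 1. Reading y takes A from p0 back to p0, so every xyⁱz is accepted.
Since A has 4 states, any run of length ≥ 4 visits 4+1 states, so by pigeonhole some state repeats within the first 4 steps — that repeat gives the pumpable loop.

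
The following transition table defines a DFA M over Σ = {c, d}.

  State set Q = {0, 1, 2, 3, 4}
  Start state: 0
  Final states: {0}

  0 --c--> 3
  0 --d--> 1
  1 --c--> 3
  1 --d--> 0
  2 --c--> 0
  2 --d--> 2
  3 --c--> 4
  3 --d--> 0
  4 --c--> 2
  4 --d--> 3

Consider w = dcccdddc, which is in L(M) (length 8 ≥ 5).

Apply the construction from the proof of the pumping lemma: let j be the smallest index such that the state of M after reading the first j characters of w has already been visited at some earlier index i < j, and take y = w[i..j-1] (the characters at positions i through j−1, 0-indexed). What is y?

State sequence: 0 -d-> 1 -c-> 3 -c-> 4 -c-> 2 -d-> 2 -d-> 2 -d-> 2 -c-> 0
First repeat at step 5: 2 was already visited.

So i = 4, j = 5, giving x = w[0:4] = dccc, y = w[4:5] = d, z = w[5:8] = ddc.
Check: |xy| = 5 ≤ 5 and |y| = 1 ≥ 1. Reading y takes M from 2 back to 2, so every xyⁱz is accepted.

d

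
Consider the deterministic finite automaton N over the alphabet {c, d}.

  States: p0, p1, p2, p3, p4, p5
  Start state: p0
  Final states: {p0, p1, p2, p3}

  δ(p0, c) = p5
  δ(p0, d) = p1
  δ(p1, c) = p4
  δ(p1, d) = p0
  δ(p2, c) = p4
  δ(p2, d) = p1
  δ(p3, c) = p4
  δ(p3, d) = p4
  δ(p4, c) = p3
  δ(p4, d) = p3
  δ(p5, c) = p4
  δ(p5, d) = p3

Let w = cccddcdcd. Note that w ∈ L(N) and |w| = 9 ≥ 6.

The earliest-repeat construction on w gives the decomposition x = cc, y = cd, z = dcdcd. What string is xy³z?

cccdcdcddcdcd

xy^3z = cc·cd·cd·cd·dcdcd = cccdcdcddcdcd.
Reading y = cd takes N from p4 back to p4, so after x·y·y·y the machine is still in p4, and z then leads to the accepting state p3. Hence cccdcdcddcdcd ∈ L(N).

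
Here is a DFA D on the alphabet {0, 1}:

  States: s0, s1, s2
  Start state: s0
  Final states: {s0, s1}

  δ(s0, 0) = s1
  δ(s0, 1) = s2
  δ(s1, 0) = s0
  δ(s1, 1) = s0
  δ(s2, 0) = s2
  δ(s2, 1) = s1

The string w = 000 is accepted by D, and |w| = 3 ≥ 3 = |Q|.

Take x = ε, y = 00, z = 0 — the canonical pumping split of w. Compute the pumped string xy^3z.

0000000

xy^3z = ε·00·00·00·0 = 0000000.
Reading y = 00 takes D from s0 back to s0, so after x·y·y·y the machine is still in s0, and z then leads to the accepting state s1. Hence 0000000 ∈ L(D).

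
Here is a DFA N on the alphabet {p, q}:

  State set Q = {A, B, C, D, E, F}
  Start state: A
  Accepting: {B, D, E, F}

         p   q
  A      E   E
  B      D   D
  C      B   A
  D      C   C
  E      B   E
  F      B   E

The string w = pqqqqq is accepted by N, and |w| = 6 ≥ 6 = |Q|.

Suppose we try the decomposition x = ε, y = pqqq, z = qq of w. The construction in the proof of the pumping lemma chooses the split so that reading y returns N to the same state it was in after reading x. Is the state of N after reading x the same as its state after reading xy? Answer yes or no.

State sequence: A -p-> E -q-> E -q-> E -q-> E

After x (step 0): A. After xy (step 4): E.
They differ (A ≠ E), so y is not a cycle from the state after x; this split is not the one the pumping-lemma construction produces, and pumping y need not keep the string in L(N).

no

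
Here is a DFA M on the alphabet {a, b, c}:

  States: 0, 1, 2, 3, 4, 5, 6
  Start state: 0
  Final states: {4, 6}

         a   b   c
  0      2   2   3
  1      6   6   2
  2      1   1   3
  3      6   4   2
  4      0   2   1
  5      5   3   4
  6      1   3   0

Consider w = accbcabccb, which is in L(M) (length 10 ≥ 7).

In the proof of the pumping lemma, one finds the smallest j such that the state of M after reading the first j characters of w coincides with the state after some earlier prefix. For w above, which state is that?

2

Run of M on w = a c c b c a b c c b:
  step 0: 0  (start)
  step 1: 2  (read a: 0→2)
  step 2: 3  (read c: 2→3)
  step 3: 2  (read c: 3→2)   ← first repeat (2 seen earlier)
  step 4: 1  (read b: 2→1)
  step 5: 2  (read c: 1→2)
  step 6: 1  (read a: 2→1)
  step 7: 6  (read b: 1→6)
  step 8: 0  (read c: 6→0)
  step 9: 3  (read c: 0→3)
  step 10: 4  (read b: 3→4)

The earliest repeat is at step j = 3: M is in 2, which it already visited at step i = 1.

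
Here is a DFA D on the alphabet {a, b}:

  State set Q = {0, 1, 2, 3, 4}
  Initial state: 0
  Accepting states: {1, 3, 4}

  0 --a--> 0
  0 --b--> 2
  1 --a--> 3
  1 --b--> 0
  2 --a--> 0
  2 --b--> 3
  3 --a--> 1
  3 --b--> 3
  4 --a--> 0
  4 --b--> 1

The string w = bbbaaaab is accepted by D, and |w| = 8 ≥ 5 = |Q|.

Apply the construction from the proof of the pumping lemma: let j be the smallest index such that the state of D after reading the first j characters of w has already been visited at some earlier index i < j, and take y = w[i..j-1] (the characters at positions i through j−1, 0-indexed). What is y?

State sequence: 0 -b-> 2 -b-> 3 -b-> 3 -a-> 1 -a-> 3 -a-> 1 -a-> 3 -b-> 3
First repeat at step 3: 3 was already visited.

So i = 2, j = 3, giving x = w[0:2] = bb, y = w[2:3] = b, z = w[3:8] = aaaab.
Check: |xy| = 3 ≤ 5 and |y| = 1 ≥ 1. Reading y takes D from 3 back to 3, so every xyⁱz is accepted.

b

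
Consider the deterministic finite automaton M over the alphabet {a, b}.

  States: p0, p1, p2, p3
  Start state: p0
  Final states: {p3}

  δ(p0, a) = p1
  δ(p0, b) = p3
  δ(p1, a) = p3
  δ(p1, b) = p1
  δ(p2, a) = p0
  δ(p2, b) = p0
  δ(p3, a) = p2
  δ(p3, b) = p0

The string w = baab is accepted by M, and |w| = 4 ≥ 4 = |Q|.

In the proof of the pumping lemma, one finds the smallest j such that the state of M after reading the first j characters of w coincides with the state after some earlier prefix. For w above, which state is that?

Run of M on w = b a a b:
  step 0: p0  (start)
  step 1: p3  (read b: p0→p3)
  step 2: p2  (read a: p3→p2)
  step 3: p0  (read a: p2→p0)   ← first repeat (p0 seen earlier)
  step 4: p3  (read b: p0→p3)

The earliest repeat is at step j = 3: M is in p0, which it already visited at step i = 0.
With |Q| = 4, pigeonhole forces a state repeat no later than step 4; the substring read between the first and second visits to that state can be pumped.

p0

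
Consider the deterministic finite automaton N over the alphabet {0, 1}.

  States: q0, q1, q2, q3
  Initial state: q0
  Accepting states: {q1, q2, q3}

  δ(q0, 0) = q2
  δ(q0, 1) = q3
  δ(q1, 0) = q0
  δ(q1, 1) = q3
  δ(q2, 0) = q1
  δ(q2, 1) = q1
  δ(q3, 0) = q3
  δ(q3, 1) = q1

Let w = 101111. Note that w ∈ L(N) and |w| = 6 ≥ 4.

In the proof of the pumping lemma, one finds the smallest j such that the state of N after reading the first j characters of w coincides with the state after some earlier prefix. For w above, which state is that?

State sequence: q0 -1-> q3 -0-> q3 -1-> q1 -1-> q3 -1-> q1 -1-> q3
First repeat at step 2: q3 was already visited.

The earliest repeat is at step j = 2: N is in q3, which it already visited at step i = 1.
The DFA has 4 states, so the proof of the pumping lemma guarantees a repeated state among the first 4+1 visited; the segment between the two visits is the pumpable y.

q3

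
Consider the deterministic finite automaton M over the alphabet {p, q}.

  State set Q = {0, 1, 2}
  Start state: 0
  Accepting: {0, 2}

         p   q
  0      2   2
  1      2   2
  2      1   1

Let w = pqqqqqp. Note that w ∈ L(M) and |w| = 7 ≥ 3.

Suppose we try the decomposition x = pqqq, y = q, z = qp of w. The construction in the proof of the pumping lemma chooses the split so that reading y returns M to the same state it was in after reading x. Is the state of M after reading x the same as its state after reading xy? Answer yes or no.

no

State sequence: 0 -p-> 2 -q-> 1 -q-> 2 -q-> 1 -q-> 2

After x (step 4): 1. After xy (step 5): 2.
They differ (1 ≠ 2), so y is not a cycle from the state after x; this split is not the one the pumping-lemma construction produces, and pumping y need not keep the string in L(M).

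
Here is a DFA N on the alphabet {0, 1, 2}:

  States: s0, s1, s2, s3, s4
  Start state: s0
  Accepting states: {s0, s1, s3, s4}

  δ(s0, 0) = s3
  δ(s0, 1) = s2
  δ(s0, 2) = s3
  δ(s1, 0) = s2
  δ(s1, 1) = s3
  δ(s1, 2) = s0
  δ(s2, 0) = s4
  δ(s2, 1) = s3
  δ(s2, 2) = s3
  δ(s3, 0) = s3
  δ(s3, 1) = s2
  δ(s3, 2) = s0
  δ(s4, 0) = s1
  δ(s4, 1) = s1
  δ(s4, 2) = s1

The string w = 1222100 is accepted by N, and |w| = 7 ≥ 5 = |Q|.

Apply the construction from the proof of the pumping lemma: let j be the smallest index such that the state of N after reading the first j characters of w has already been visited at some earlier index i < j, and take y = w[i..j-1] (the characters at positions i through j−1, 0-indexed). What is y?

122

State sequence: s0 -1-> s2 -2-> s3 -2-> s0 -2-> s3 -1-> s2 -0-> s4 -0-> s1
First repeat at step 3: s0 was already visited.

So i = 0, j = 3, giving x = w[0:0] = ε, y = w[0:3] = 122, z = w[3:7] = 2100.
Check: |xy| = 3 ≤ 5 and |y| = 3 ≥ 1. Reading y takes N from s0 back to s0, so every xyⁱz is accepted.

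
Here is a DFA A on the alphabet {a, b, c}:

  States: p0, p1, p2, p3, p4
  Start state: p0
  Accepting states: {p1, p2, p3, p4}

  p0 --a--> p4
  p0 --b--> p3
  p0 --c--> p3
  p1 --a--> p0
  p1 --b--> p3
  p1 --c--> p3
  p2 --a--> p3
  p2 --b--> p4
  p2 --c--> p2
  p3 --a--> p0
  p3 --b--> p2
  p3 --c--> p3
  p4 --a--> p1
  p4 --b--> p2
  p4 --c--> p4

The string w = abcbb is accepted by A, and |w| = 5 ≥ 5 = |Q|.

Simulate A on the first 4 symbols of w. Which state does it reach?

State sequence: p0 -a-> p4 -b-> p2 -c-> p2 -b-> p4

After reading 4 characters, A is in state p4.

p4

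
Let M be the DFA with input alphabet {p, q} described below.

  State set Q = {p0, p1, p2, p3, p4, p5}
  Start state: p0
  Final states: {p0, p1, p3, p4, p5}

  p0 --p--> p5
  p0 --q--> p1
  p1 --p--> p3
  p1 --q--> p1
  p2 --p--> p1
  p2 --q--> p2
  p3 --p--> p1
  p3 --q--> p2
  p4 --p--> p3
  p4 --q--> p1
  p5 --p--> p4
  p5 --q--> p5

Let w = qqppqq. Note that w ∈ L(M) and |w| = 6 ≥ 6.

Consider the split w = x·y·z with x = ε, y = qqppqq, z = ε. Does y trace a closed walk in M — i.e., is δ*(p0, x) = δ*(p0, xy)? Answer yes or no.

Run of M on the first 6 characters of w = q q p p q q:
  step 0: p0  (start)
  step 1: p1  (read q: p0→p1)
  step 2: p1  (read q: p1→p1)
  step 3: p3  (read p: p1→p3)
  step 4: p1  (read p: p3→p1)
  step 5: p1  (read q: p1→p1)
  step 6: p1  (read q: p1→p1)

After x (step 0): p0. After xy (step 6): p1.
They differ (p0 ≠ p1), so y is not a cycle from the state after x; this split is not the one the pumping-lemma construction produces, and pumping y need not keep the string in L(M).

no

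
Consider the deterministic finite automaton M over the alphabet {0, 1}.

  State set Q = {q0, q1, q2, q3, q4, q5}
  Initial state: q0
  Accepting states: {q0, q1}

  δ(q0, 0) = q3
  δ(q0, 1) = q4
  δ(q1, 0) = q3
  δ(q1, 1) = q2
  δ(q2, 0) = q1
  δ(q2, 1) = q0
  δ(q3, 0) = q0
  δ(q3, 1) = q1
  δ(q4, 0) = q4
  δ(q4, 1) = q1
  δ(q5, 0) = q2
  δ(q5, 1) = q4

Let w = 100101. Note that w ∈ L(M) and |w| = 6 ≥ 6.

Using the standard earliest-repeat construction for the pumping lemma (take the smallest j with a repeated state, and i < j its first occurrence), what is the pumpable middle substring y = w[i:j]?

State sequence: q0 -1-> q4 -0-> q4 -0-> q4 -1-> q1 -0-> q3 -1-> q1
First repeat at step 2: q4 was already visited.

So i = 1, j = 2, giving x = w[0:1] = 1, y = w[1:2] = 0, z = w[2:6] = 0101.
Check: |xy| = 2 ≤ 6 and |y| = 1 ≥ 1. Reading y takes M from q4 back to q4, so every xyⁱz is accepted.
The DFA has 6 states, so the proof of the pumping lemma guarantees a repeated state among the first 6+1 visited; the segment between the two visits is the pumpable y.

0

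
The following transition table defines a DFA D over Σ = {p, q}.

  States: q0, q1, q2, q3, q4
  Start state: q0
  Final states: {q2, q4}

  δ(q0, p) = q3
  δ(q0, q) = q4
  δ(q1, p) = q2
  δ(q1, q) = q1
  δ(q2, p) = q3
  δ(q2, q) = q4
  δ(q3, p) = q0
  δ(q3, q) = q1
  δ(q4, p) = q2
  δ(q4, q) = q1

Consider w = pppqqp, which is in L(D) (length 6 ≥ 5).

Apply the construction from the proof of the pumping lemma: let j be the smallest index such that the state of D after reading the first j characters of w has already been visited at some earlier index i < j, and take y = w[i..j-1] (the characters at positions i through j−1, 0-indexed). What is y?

pp

State sequence: q0 -p-> q3 -p-> q0 -p-> q3 -q-> q1 -q-> q1 -p-> q2
First repeat at step 2: q0 was already visited.

So i = 0, j = 2, giving x = w[0:0] = ε, y = w[0:2] = pp, z = w[2:6] = pqqp.
Check: |xy| = 2 ≤ 5 and |y| = 2 ≥ 1. Reading y takes D from q0 back to q0, so every xyⁱz is accepted.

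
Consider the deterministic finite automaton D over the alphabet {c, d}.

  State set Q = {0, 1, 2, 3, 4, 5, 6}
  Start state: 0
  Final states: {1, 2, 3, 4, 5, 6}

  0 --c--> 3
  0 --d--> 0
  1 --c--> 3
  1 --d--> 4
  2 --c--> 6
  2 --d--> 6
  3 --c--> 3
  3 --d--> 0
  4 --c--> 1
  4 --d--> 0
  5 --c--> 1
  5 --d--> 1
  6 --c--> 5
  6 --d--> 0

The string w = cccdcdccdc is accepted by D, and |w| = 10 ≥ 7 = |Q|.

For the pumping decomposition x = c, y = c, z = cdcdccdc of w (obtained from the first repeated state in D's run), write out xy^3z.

xy^3z = c·c·c·c·cdcdccdc = cccccdcdccdc.
Reading y = c takes D from 3 back to 3, so after x·y·y·y the machine is still in 3, and z then leads to the accepting state 3. Hence cccccdcdccdc ∈ L(D).

cccccdcdccdc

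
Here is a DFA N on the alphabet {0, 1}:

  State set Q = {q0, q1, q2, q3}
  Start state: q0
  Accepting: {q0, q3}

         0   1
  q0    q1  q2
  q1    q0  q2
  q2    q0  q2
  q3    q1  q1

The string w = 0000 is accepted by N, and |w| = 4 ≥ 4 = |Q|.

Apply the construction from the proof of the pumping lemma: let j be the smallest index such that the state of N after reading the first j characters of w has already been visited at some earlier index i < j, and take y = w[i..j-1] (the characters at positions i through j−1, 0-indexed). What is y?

State sequence: q0 -0-> q1 -0-> q0 -0-> q1 -0-> q0
First repeat at step 2: q0 was already visited.

So i = 0, j = 2, giving x = w[0:0] = ε, y = w[0:2] = 00, z = w[2:4] = 00.
Check: |xy| = 2 ≤ 4 and |y| = 2 ≥ 1. Reading y takes N from q0 back to q0, so every xyⁱz is accepted.
Since N has 4 states, any run of length ≥ 4 visits 4+1 states, so by pigeonhole some state repeats within the first 4 steps — that repeat gives the pumpable loop.

00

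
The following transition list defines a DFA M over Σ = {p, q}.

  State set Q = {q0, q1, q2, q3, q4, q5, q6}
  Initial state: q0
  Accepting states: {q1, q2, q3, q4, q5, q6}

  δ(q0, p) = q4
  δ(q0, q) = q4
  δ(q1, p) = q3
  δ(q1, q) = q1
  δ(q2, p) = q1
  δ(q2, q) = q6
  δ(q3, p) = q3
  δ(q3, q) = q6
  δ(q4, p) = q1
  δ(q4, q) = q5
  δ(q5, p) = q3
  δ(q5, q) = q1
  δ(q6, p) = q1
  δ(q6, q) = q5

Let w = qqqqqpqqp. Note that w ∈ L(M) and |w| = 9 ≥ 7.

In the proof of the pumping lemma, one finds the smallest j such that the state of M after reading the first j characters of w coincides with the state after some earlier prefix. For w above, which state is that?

State sequence: q0 -q-> q4 -q-> q5 -q-> q1 -q-> q1 -q-> q1 -p-> q3 -q-> q6 -q-> q5 -p-> q3
First repeat at step 4: q1 was already visited.

The earliest repeat is at step j = 4: M is in q1, which it already visited at step i = 3.
Pumping length from the standard proof: p = 7 (the number of states). The repeated state found above gives |xy| = j ≤ 7 and |y| = j − i ≥ 1.

q1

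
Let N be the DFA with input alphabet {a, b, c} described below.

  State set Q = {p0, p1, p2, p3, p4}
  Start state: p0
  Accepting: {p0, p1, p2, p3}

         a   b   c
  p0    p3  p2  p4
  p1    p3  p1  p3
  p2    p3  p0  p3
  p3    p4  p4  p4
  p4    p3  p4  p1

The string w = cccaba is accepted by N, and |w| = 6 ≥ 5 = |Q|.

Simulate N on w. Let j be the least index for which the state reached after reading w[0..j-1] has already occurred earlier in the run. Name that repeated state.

State sequence: p0 -c-> p4 -c-> p1 -c-> p3 -a-> p4 -b-> p4 -a-> p3
First repeat at step 4: p4 was already visited.

The earliest repeat is at step j = 4: N is in p4, which it already visited at step i = 1.

p4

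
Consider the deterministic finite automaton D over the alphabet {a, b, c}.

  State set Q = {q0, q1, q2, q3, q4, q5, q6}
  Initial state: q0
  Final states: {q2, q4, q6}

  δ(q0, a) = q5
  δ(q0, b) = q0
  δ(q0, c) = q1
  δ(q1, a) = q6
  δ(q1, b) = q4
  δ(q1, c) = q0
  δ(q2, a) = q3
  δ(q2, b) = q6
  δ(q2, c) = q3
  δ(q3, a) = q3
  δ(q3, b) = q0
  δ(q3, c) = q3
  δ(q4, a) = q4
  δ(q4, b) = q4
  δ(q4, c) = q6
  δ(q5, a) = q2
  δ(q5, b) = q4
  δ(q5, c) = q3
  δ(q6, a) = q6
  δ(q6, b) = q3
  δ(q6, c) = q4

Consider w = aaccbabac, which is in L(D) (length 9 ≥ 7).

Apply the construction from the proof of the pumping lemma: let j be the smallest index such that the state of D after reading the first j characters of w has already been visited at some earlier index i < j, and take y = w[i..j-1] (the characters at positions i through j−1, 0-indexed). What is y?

c

State sequence: q0 -a-> q5 -a-> q2 -c-> q3 -c-> q3 -b-> q0 -a-> q5 -b-> q4 -a-> q4 -c-> q6
First repeat at step 4: q3 was already visited.

So i = 3, j = 4, giving x = w[0:3] = aac, y = w[3:4] = c, z = w[4:9] = babac.
Check: |xy| = 4 ≤ 7 and |y| = 1 ≥ 1. Reading y takes D from q3 back to q3, so every xyⁱz is accepted.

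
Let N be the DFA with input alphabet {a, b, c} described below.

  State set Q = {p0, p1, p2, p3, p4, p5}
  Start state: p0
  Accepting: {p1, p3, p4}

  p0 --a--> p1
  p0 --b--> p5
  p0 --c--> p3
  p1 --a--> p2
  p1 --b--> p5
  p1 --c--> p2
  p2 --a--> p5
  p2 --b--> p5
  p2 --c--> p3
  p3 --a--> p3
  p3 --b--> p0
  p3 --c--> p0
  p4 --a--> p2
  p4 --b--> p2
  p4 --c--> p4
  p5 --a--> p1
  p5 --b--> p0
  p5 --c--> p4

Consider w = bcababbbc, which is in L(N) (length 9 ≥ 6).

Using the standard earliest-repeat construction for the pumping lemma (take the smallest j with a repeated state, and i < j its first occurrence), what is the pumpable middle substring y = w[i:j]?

cab

State sequence: p0 -b-> p5 -c-> p4 -a-> p2 -b-> p5 -a-> p1 -b-> p5 -b-> p0 -b-> p5 -c-> p4
First repeat at step 4: p5 was already visited.

So i = 1, j = 4, giving x = w[0:1] = b, y = w[1:4] = cab, z = w[4:9] = abbbc.
Check: |xy| = 4 ≤ 6 and |y| = 3 ≥ 1. Reading y takes N from p5 back to p5, so every xyⁱz is accepted.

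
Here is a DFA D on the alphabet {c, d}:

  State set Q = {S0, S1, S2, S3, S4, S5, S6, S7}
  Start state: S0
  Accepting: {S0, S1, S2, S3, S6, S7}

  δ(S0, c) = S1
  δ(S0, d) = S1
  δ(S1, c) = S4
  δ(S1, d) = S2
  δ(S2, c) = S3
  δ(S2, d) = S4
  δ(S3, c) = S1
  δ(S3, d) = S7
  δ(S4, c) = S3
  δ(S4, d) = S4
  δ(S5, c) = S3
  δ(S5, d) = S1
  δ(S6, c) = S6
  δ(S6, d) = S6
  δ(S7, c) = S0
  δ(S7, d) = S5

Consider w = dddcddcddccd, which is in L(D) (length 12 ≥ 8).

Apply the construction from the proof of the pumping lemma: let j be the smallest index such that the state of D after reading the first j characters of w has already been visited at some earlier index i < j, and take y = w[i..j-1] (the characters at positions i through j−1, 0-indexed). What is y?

ddc

Run of D on w = d d d c d d c d d c c d:
  step 0: S0  (start)
  step 1: S1  (read d: S0→S1)
  step 2: S2  (read d: S1→S2)
  step 3: S4  (read d: S2→S4)
  step 4: S3  (read c: S4→S3)
  step 5: S7  (read d: S3→S7)
  step 6: S5  (read d: S7→S5)
  step 7: S3  (read c: S5→S3)   ← first repeat (S3 seen earlier)
  step 8: S7  (read d: S3→S7)
  step 9: S5  (read d: S7→S5)
  step 10: S3  (read c: S5→S3)
  step 11: S1  (read c: S3→S1)
  step 12: S2  (read d: S1→S2)

So i = 4, j = 7, giving x = w[0:4] = dddc, y = w[4:7] = ddc, z = w[7:12] = ddccd.
Check: |xy| = 7 ≤ 8 and |y| = 3 ≥ 1. Reading y takes D from S3 back to S3, so every xyⁱz is accepted.
Pumping length from the standard proof: p = 8 (the number of states). The repeated state found above gives |xy| = j ≤ 8 and |y| = j − i ≥ 1.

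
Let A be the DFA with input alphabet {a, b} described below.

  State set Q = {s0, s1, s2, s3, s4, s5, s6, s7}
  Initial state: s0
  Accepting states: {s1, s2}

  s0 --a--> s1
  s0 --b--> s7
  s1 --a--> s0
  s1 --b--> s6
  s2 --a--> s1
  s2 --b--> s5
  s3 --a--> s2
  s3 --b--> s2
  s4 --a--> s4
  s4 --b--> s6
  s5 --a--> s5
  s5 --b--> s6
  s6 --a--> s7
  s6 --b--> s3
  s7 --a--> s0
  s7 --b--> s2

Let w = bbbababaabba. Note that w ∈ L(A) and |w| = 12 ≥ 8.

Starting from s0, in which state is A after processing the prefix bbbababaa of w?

Run of A on the first 9 characters of w = b b b a b a b a a:
  step 0: s0  (start)
  step 1: s7  (read b: s0→s7)
  step 2: s2  (read b: s7→s2)
  step 3: s5  (read b: s2→s5)
  step 4: s5  (read a: s5→s5)
  step 5: s6  (read b: s5→s6)
  step 6: s7  (read a: s6→s7)
  step 7: s2  (read b: s7→s2)
  step 8: s1  (read a: s2→s1)
  step 9: s0  (read a: s1→s0)

After reading 9 characters, A is in state s0.

s0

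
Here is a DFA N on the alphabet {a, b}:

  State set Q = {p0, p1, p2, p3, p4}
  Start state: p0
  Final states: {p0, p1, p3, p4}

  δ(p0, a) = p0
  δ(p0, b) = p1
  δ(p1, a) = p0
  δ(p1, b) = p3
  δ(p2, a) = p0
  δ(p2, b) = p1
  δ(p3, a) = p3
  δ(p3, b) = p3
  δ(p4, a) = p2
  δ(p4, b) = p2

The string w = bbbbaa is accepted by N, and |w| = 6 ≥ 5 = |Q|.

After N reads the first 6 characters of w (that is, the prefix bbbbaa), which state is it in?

Run of N on the first 6 characters of w = b b b b a a:
  step 0: p0  (start)
  step 1: p1  (read b: p0→p1)
  step 2: p3  (read b: p1→p3)
  step 3: p3  (read b: p3→p3)
  step 4: p3  (read b: p3→p3)
  step 5: p3  (read a: p3→p3)
  step 6: p3  (read a: p3→p3)

After reading 6 characters, N is in state p3.

p3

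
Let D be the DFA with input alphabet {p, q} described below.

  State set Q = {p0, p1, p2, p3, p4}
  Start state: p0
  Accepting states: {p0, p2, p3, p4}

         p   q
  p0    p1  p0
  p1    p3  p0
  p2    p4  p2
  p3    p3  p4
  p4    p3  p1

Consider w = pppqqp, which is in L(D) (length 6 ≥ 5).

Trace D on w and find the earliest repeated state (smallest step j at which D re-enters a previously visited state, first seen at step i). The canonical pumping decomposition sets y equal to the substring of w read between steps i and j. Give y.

State sequence: p0 -p-> p1 -p-> p3 -p-> p3 -q-> p4 -q-> p1 -p-> p3
First repeat at step 3: p3 was already visited.

So i = 2, j = 3, giving x = w[0:2] = pp, y = w[2:3] = p, z = w[3:6] = qqp.
Check: |xy| = 3 ≤ 5 and |y| = 1 ≥ 1. Reading y takes D from p3 back to p3, so every xyⁱz is accepted.
With |Q| = 5, pigeonhole forces a state repeat no later than step 5; the substring read between the first and second visits to that state can be pumped.

p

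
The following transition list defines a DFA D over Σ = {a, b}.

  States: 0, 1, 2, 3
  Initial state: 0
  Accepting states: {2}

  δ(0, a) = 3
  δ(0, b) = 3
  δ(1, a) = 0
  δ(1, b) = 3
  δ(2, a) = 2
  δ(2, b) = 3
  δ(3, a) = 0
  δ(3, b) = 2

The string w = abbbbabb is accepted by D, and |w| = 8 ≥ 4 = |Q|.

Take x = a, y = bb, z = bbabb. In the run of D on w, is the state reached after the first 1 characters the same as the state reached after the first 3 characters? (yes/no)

yes

State sequence: 0 -a-> 3 -b-> 2 -b-> 3

After x (step 1): 3. After xy (step 3): 3.
They match, so y = bb drives D around a cycle from 3 back to itself; pumping y any number of times keeps D in 3 before reading z, and xyⁱz ∈ L(D) for every i ≥ 0.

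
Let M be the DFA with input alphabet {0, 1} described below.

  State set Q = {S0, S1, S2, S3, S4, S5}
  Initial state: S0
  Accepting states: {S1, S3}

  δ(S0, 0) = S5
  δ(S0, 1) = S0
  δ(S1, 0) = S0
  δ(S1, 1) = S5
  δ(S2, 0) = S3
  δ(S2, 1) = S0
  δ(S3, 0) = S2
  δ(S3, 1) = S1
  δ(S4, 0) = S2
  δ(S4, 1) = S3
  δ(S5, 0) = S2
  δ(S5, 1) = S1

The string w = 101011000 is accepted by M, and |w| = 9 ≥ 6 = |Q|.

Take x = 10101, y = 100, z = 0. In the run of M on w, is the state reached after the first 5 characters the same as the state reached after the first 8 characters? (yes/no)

no

State sequence: S0 -1-> S0 -0-> S5 -1-> S1 -0-> S0 -1-> S0 -1-> S0 -0-> S5 -0-> S2

After x (step 5): S0. After xy (step 8): S2.
They differ (S0 ≠ S2), so y is not a cycle from the state after x; this split is not the one the pumping-lemma construction produces, and pumping y need not keep the string in L(M).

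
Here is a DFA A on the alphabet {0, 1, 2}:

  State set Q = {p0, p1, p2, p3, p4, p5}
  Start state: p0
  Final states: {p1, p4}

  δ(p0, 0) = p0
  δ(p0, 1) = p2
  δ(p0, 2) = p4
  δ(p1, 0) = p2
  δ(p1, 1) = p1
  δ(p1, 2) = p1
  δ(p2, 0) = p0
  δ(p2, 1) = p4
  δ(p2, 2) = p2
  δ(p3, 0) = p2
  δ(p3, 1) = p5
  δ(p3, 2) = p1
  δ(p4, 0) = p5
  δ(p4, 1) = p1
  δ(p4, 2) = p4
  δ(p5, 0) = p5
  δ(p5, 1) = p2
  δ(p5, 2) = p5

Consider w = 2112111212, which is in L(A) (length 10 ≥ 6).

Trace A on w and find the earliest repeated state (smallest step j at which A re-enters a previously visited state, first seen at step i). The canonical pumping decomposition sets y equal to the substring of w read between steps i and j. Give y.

1

State sequence: p0 -2-> p4 -1-> p1 -1-> p1 -2-> p1 -1-> p1 -1-> p1 -1-> p1 -2-> p1 -1-> p1 -2-> p1
First repeat at step 3: p1 was already visited.

So i = 2, j = 3, giving x = w[0:2] = 21, y = w[2:3] = 1, z = w[3:10] = 2111212.
Check: |xy| = 3 ≤ 6 and |y| = 1 ≥ 1. Reading y takes A from p1 back to p1, so every xyⁱz is accepted.
Since A has 6 states, any run of length ≥ 6 visits 6+1 states, so by pigeonhole some state repeats within the first 6 steps — that repeat gives the pumpable loop.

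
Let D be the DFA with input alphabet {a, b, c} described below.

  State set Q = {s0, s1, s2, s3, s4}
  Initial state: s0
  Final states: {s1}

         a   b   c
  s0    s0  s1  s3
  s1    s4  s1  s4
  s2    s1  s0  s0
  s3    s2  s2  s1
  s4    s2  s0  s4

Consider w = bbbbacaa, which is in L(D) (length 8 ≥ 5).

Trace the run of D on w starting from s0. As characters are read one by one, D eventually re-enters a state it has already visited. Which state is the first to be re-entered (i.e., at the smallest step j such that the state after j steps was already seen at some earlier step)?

State sequence: s0 -b-> s1 -b-> s1 -b-> s1 -b-> s1 -a-> s4 -c-> s4 -a-> s2 -a-> s1
First repeat at step 2: s1 was already visited.

The earliest repeat is at step j = 2: D is in s1, which it already visited at step i = 1.
Pumping length from the standard proof: p = 5 (the number of states). The repeated state found above gives |xy| = j ≤ 5 and |y| = j − i ≥ 1.

s1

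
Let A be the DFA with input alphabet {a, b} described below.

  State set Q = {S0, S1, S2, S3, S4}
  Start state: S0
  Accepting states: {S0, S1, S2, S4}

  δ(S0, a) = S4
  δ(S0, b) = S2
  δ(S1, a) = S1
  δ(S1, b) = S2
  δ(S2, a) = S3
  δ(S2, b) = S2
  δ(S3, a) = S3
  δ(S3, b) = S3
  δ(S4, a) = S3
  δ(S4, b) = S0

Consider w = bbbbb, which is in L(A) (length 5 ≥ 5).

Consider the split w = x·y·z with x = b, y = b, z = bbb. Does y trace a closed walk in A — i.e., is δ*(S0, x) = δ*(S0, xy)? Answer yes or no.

yes

Run of A on the first 2 characters of w = b b:
  step 0: S0  (start)
  step 1: S2  (read b: S0→S2)
  step 2: S2  (read b: S2→S2)

After x (step 1): S2. After xy (step 2): S2.
They match, so y = b drives A around a cycle from S2 back to itself; pumping y any number of times keeps A in S2 before reading z, and xyⁱz ∈ L(A) for every i ≥ 0.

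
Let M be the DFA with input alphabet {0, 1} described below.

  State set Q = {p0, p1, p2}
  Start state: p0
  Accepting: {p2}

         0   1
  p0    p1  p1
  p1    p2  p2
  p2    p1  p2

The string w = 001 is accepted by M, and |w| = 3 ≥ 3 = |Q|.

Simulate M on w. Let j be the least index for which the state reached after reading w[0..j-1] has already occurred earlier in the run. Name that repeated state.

p2

State sequence: p0 -0-> p1 -0-> p2 -1-> p2
First repeat at step 3: p2 was already visited.

The earliest repeat is at step j = 3: M is in p2, which it already visited at step i = 2.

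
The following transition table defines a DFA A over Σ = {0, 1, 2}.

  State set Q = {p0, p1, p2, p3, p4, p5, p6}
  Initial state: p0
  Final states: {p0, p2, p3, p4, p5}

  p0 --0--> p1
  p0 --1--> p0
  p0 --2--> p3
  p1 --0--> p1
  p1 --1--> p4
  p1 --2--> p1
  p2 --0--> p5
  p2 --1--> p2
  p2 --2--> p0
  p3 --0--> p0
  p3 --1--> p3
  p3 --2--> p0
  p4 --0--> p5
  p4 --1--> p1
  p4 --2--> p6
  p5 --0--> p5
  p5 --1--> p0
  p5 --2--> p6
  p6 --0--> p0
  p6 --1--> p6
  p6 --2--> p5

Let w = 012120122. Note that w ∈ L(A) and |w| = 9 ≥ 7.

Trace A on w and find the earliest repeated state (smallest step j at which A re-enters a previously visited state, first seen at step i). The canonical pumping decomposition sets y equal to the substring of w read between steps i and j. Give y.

1

State sequence: p0 -0-> p1 -1-> p4 -2-> p6 -1-> p6 -2-> p5 -0-> p5 -1-> p0 -2-> p3 -2-> p0
First repeat at step 4: p6 was already visited.

So i = 3, j = 4, giving x = w[0:3] = 012, y = w[3:4] = 1, z = w[4:9] = 20122.
Check: |xy| = 4 ≤ 7 and |y| = 1 ≥ 1. Reading y takes A from p6 back to p6, so every xyⁱz is accepted.
Since A has 7 states, any run of length ≥ 7 visits 7+1 states, so by pigeonhole some state repeats within the first 7 steps — that repeat gives the pumpable loop.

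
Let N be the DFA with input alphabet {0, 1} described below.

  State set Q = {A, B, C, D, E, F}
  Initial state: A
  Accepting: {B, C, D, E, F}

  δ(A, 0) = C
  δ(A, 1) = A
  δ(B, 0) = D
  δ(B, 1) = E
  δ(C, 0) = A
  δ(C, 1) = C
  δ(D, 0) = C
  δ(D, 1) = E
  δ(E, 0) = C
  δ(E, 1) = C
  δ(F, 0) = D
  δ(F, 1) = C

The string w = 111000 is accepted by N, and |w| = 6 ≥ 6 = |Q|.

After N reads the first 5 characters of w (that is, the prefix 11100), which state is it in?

Run of N on the first 5 characters of w = 1 1 1 0 0:
  step 0: A  (start)
  step 1: A  (read 1: A→A)
  step 2: A  (read 1: A→A)
  step 3: A  (read 1: A→A)
  step 4: C  (read 0: A→C)
  step 5: A  (read 0: C→A)

After reading 5 characters, N is in state A.
(This kind of state-tracing is the core of the pumping-lemma construction: with 6 states, pigeonhole forces a repeat within the first 6 steps.)

A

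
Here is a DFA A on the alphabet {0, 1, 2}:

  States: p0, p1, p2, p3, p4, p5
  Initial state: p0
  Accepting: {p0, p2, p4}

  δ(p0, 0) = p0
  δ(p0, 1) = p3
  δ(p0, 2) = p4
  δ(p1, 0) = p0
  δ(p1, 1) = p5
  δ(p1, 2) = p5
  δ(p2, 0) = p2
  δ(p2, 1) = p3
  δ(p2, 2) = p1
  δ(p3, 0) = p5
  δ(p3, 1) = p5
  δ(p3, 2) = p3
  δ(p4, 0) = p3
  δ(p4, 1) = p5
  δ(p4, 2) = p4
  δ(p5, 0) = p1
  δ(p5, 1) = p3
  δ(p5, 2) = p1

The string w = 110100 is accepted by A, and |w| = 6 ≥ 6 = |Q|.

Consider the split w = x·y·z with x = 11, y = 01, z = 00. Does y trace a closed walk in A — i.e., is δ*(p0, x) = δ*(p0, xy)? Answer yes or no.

yes

Run of A on the first 4 characters of w = 1 1 0 1:
  step 0: p0  (start)
  step 1: p3  (read 1: p0→p3)
  step 2: p5  (read 1: p3→p5)
  step 3: p1  (read 0: p5→p1)
  step 4: p5  (read 1: p1→p5)

After x (step 2): p5. After xy (step 4): p5.
They match, so y = 01 drives A around a cycle from p5 back to itself; pumping y any number of times keeps A in p5 before reading z, and xyⁱz ∈ L(A) for every i ≥ 0.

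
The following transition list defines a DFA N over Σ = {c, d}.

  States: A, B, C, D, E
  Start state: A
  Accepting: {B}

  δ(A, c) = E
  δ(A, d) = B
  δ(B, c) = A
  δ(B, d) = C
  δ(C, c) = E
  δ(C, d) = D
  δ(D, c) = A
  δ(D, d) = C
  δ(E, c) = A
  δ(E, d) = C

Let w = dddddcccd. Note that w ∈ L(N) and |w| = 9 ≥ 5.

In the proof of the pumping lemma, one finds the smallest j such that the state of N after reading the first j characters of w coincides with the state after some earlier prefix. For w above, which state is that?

State sequence: A -d-> B -d-> C -d-> D -d-> C -d-> D -c-> A -c-> E -c-> A -d-> B
First repeat at step 4: C was already visited.

The earliest repeat is at step j = 4: N is in C, which it already visited at step i = 2.
With |Q| = 5, pigeonhole forces a state repeat no later than step 5; the substring read between the first and second visits to that state can be pumped.

C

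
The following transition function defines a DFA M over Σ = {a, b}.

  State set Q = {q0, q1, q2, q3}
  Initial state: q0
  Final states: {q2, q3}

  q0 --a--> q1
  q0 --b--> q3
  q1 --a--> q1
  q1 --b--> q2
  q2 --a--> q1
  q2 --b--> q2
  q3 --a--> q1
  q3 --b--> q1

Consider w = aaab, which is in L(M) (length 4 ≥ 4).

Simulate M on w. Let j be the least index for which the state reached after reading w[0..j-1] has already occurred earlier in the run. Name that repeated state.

Run of M on w = a a a b:
  step 0: q0  (start)
  step 1: q1  (read a: q0→q1)
  step 2: q1  (read a: q1→q1)   ← first repeat (q1 seen earlier)
  step 3: q1  (read a: q1→q1)
  step 4: q2  (read b: q1→q2)

The earliest repeat is at step j = 2: M is in q1, which it already visited at step i = 1.
With |Q| = 4, pigeonhole forces a state repeat no later than step 4; the substring read between the first and second visits to that state can be pumped.

q1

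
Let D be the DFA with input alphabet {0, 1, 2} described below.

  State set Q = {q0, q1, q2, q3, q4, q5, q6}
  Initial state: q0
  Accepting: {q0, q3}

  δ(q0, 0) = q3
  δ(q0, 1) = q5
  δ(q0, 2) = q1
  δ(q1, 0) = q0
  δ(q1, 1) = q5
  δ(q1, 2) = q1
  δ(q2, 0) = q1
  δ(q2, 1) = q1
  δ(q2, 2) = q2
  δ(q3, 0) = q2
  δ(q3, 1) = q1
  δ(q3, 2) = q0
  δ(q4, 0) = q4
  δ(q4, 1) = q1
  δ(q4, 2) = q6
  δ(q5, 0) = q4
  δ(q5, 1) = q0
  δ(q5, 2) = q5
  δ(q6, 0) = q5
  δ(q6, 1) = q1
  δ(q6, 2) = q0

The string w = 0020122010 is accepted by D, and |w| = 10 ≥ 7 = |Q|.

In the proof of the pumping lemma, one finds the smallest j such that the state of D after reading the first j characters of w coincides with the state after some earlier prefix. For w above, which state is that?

q2

Run of D on w = 0 0 2 0 1 2 2 0 1 0:
  step 0: q0  (start)
  step 1: q3  (read 0: q0→q3)
  step 2: q2  (read 0: q3→q2)
  step 3: q2  (read 2: q2→q2)   ← first repeat (q2 seen earlier)
  step 4: q1  (read 0: q2→q1)
  step 5: q5  (read 1: q1→q5)
  step 6: q5  (read 2: q5→q5)
  step 7: q5  (read 2: q5→q5)
  step 8: q4  (read 0: q5→q4)
  step 9: q1  (read 1: q4→q1)
  step 10: q0  (read 0: q1→q0)

The earliest repeat is at step j = 3: D is in q2, which it already visited at step i = 2.
Since D has 7 states, any run of length ≥ 7 visits 7+1 states, so by pigeonhole some state repeats within the first 7 steps — that repeat gives the pumpable loop.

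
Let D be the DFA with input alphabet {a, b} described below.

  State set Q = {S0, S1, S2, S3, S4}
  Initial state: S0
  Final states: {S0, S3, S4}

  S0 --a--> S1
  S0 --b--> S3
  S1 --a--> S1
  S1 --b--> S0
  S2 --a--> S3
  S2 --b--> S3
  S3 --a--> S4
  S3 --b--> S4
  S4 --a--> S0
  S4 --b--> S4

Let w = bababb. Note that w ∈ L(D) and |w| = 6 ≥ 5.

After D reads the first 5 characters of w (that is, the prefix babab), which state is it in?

S3

State sequence: S0 -b-> S3 -a-> S4 -b-> S4 -a-> S0 -b-> S3

After reading 5 characters, D is in state S3.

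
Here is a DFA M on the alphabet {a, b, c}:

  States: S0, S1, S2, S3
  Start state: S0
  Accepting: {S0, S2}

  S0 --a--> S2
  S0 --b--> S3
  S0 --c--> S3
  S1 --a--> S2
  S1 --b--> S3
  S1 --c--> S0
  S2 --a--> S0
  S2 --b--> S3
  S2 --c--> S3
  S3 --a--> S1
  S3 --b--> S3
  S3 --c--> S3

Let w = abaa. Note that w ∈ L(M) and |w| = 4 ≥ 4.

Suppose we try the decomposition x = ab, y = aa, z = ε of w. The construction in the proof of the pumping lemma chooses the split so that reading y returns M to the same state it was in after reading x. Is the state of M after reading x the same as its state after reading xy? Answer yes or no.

no

Run of M on the first 4 characters of w = a b a a:
  step 0: S0  (start)
  step 1: S2  (read a: S0→S2)
  step 2: S3  (read b: S2→S3)
  step 3: S1  (read a: S3→S1)
  step 4: S2  (read a: S1→S2)

After x (step 2): S3. After xy (step 4): S2.
They differ (S3 ≠ S2), so y is not a cycle from the state after x; this split is not the one the pumping-lemma construction produces, and pumping y need not keep the string in L(M).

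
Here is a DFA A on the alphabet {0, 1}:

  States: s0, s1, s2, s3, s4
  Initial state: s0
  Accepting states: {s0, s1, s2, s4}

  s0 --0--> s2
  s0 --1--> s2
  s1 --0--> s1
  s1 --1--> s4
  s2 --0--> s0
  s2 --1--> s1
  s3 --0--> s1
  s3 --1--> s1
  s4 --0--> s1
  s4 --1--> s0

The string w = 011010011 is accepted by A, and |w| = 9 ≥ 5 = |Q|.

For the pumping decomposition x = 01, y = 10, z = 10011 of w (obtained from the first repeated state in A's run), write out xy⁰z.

xy⁰z = xz = 01·10011 = 0110011.
Reading y = 10 takes A from s1 back to s1, so after x the machine is still in s1, and z then leads to the accepting state s0. Hence 0110011 ∈ L(A).

0110011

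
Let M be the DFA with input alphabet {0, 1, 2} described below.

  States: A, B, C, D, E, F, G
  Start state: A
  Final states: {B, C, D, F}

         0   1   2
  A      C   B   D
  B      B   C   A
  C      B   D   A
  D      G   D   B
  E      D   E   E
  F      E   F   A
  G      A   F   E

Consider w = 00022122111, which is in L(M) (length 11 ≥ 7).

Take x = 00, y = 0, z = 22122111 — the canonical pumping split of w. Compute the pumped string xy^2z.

xy^2z = 00·0·0·22122111 = 000022122111.
Reading y = 0 takes M from B back to B, so after x·y·y the machine is still in B, and z then leads to the accepting state D. Hence 000022122111 ∈ L(M).

000022122111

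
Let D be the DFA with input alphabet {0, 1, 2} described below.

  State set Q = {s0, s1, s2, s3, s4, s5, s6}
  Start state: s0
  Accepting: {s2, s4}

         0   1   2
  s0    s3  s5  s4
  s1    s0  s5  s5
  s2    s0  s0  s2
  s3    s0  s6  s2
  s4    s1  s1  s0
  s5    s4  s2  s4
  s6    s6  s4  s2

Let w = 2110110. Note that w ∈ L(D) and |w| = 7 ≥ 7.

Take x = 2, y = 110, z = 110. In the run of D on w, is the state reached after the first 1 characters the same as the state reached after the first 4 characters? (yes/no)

yes

Run of D on the first 4 characters of w = 2 1 1 0:
  step 0: s0  (start)
  step 1: s4  (read 2: s0→s4)
  step 2: s1  (read 1: s4→s1)
  step 3: s5  (read 1: s1→s5)
  step 4: s4  (read 0: s5→s4)

After x (step 1): s4. After xy (step 4): s4.
They match, so y = 110 drives D around a cycle from s4 back to itself; pumping y any number of times keeps D in s4 before reading z, and xyⁱz ∈ L(D) for every i ≥ 0.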